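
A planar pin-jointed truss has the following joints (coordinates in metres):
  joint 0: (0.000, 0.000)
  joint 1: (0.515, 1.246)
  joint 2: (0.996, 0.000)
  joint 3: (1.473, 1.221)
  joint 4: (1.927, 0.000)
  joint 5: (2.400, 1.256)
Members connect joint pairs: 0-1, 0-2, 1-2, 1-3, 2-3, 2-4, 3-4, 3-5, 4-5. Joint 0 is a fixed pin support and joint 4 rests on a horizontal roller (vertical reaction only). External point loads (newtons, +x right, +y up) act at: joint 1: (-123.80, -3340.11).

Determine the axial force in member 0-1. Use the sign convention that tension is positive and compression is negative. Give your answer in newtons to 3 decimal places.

-2734.884

N=6 nodes, M=9 members, R=3 reactions → 2N=12, M+R=12
member 0 (0-1): L=1.3482, (cx,cy)=(0.3820,0.9242)
member 1 (0-2): L=0.9960, (cx,cy)=(1.0000,0.0000)
member 2 (1-2): L=1.3356, (cx,cy)=(0.3601,-0.9329)
member 3 (1-3): L=0.9583, (cx,cy)=(0.9997,-0.0261)
member 4 (2-3): L=1.3109, (cx,cy)=(0.3639,0.9314)
member 5 (2-4): L=0.9310, (cx,cy)=(1.0000,0.0000)
member 6 (3-4): L=1.3027, (cx,cy)=(0.3485,-0.9373)
member 7 (3-5): L=0.9277, (cx,cy)=(0.9993,0.0377)
member 8 (4-5): L=1.3421, (cx,cy)=(0.3524,0.9358)
solve A·x = −loads:
  F[0-1] = -2734.8840 N (compression)
  F[0-2] = +920.8724 N (tension)
  F[1-2] = -853.9010 N (compression)
  F[1-3] = -613.5636 N (compression)
  F[2-3] = +855.2356 N (tension)
  F[2-4] = +302.1503 N (tension)
  F[3-4] = -866.9670 N (compression)
  F[3-5] = -0.0000 N (compression)
  F[4-5] = +0.0000 N (tension)
  Rx@0 = +123.8000 N
  Ry@0 = +2527.4988 N
  Ry@4 = +812.6112 N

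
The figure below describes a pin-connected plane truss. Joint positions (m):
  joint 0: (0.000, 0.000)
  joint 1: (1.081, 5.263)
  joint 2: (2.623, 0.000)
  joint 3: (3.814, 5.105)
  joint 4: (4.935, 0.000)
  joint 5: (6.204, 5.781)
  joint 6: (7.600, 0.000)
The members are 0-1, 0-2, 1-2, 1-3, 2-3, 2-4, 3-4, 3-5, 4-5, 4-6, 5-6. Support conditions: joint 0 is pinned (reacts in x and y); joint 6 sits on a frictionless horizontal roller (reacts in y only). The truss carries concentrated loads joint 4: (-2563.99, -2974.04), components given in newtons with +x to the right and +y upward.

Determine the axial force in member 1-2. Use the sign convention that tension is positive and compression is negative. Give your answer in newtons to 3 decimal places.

N=7 nodes, M=11 members, R=3 reactions → 2N=14, M+R=14
member 0 (0-1): L=5.3729, (cx,cy)=(0.2012,0.9796)
member 1 (0-2): L=2.6230, (cx,cy)=(1.0000,0.0000)
member 2 (1-2): L=5.4842, (cx,cy)=(0.2812,-0.9597)
member 3 (1-3): L=2.7376, (cx,cy)=(0.9983,-0.0577)
member 4 (2-3): L=5.2421, (cx,cy)=(0.2272,0.9738)
member 5 (2-4): L=2.3120, (cx,cy)=(1.0000,0.0000)
member 6 (3-4): L=5.2266, (cx,cy)=(0.2145,-0.9767)
member 7 (3-5): L=2.4838, (cx,cy)=(0.9622,0.2722)
member 8 (4-5): L=5.9186, (cx,cy)=(0.2144,0.9767)
member 9 (4-6): L=2.6650, (cx,cy)=(1.0000,0.0000)
member 10 (5-6): L=5.9472, (cx,cy)=(0.2347,-0.9721)
solve A·x = −loads:
  F[0-1] = -1064.6415 N (compression)
  F[0-2] = -2349.7884 N (compression)
  F[1-2] = +1118.5609 N (tension)
  F[1-3] = -529.5892 N (compression)
  F[2-3] = -1102.2622 N (compression)
  F[2-4] = -1784.8502 N (compression)
  F[3-4] = +792.8478 N (tension)
  F[3-5] = -986.4264 N (compression)
  F[4-5] = +2252.0149 N (tension)
  F[4-6] = +466.3402 N (tension)
  F[5-6] = -1986.6777 N (compression)
  Rx@0 = +2563.9900 N
  Ry@0 = +1042.8706 N
  Ry@6 = +1931.1694 N

1118.561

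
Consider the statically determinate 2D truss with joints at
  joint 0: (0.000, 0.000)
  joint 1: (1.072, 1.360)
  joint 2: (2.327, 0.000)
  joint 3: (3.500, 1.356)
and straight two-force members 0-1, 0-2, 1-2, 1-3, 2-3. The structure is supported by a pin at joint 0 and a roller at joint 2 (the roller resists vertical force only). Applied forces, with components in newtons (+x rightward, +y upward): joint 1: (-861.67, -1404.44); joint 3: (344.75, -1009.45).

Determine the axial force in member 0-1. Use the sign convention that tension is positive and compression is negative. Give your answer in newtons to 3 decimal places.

-701.976

N=4 nodes, M=5 members, R=3 reactions → 2N=8, M+R=8
member 0 (0-1): L=1.7317, (cx,cy)=(0.6190,0.7854)
member 1 (0-2): L=2.3270, (cx,cy)=(1.0000,0.0000)
member 2 (1-2): L=1.8506, (cx,cy)=(0.6782,-0.7349)
member 3 (1-3): L=2.4280, (cx,cy)=(1.0000,-0.0016)
member 4 (2-3): L=1.7929, (cx,cy)=(0.6542,0.7563)
solve A·x = −loads:
  F[0-1] = -701.9764 N (compression)
  F[0-2] = -82.3651 N (compression)
  F[1-2] = -1163.6066 N (compression)
  F[1-3] = +1216.2373 N (tension)
  F[2-3] = -1332.0793 N (compression)
  Rx@0 = +516.9200 N
  Ry@0 = +551.3011 N
  Ry@2 = +1862.5889 N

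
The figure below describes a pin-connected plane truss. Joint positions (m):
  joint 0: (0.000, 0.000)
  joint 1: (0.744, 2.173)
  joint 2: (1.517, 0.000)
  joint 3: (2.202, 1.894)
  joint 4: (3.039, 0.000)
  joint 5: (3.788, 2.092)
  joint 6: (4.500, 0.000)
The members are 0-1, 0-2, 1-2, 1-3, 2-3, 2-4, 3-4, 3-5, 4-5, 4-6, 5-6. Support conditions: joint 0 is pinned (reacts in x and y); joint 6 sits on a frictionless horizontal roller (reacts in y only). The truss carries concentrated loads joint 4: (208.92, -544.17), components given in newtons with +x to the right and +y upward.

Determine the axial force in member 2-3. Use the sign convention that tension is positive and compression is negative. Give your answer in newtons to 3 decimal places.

N=7 nodes, M=11 members, R=3 reactions → 2N=14, M+R=14
member 0 (0-1): L=2.2968, (cx,cy)=(0.3239,0.9461)
member 1 (0-2): L=1.5170, (cx,cy)=(1.0000,0.0000)
member 2 (1-2): L=2.3064, (cx,cy)=(0.3352,-0.9422)
member 3 (1-3): L=1.4845, (cx,cy)=(0.9822,-0.1879)
member 4 (2-3): L=2.0141, (cx,cy)=(0.3401,0.9404)
member 5 (2-4): L=1.5220, (cx,cy)=(1.0000,0.0000)
member 6 (3-4): L=2.0707, (cx,cy)=(0.4042,-0.9147)
member 7 (3-5): L=1.5983, (cx,cy)=(0.9923,0.1239)
member 8 (4-5): L=2.2220, (cx,cy)=(0.3371,0.9415)
member 9 (4-6): L=1.4610, (cx,cy)=(1.0000,0.0000)
member 10 (5-6): L=2.2098, (cx,cy)=(0.3222,-0.9467)
solve A·x = −loads:
  F[0-1] = -186.7424 N (compression)
  F[0-2] = +269.4103 N (tension)
  F[1-2] = +214.3999 N (tension)
  F[1-3] = -134.7488 N (compression)
  F[2-3] = -214.8049 N (compression)
  F[2-4] = +414.3244 N (tension)
  F[3-4] = +156.4877 N (tension)
  F[3-5] = -270.7439 N (compression)
  F[4-5] = +425.9649 N (tension)
  F[4-6] = +125.0752 N (tension)
  F[5-6] = -388.1974 N (compression)
  Rx@0 = -208.9200 N
  Ry@0 = +176.6739 N
  Ry@6 = +367.4961 N

-214.805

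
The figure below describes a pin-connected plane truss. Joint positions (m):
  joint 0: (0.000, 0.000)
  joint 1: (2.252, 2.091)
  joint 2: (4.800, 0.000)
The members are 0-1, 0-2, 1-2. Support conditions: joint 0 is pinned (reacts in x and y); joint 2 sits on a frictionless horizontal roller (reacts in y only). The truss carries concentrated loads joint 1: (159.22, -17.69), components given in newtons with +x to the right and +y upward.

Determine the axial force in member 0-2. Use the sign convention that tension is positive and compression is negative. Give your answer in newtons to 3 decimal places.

N=3 nodes, M=3 members, R=3 reactions → 2N=6, M+R=6
member 0 (0-1): L=3.0731, (cx,cy)=(0.7328,0.6804)
member 1 (0-2): L=4.8000, (cx,cy)=(1.0000,0.0000)
member 2 (1-2): L=3.2961, (cx,cy)=(0.7730,-0.6344)
solve A·x = −loads:
  F[0-1] = +88.1356 N (tension)
  F[0-2] = +94.6328 N (tension)
  F[1-2] = -122.4189 N (compression)
  Rx@0 = -159.2200 N
  Ry@0 = -59.9698 N
  Ry@2 = +77.6598 N

94.633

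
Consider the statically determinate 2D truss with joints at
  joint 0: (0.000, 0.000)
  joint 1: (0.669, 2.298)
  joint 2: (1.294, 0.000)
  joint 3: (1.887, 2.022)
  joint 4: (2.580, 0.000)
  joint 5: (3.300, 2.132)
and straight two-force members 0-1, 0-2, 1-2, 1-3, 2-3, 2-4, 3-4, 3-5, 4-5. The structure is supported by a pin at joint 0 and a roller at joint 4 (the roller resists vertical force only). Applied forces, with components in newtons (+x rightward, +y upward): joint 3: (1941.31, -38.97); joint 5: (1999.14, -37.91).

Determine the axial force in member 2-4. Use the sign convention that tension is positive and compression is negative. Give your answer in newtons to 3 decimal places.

978.775

N=6 nodes, M=9 members, R=3 reactions → 2N=12, M+R=12
member 0 (0-1): L=2.3934, (cx,cy)=(0.2795,0.9601)
member 1 (0-2): L=1.2940, (cx,cy)=(1.0000,0.0000)
member 2 (1-2): L=2.3815, (cx,cy)=(0.2624,-0.9649)
member 3 (1-3): L=1.2489, (cx,cy)=(0.9753,-0.2210)
member 4 (2-3): L=2.1072, (cx,cy)=(0.2814,0.9596)
member 5 (2-4): L=1.2860, (cx,cy)=(1.0000,0.0000)
member 6 (3-4): L=2.1375, (cx,cy)=(0.3242,-0.9460)
member 7 (3-5): L=1.4173, (cx,cy)=(0.9970,0.0776)
member 8 (4-5): L=2.2503, (cx,cy)=(0.3200,0.9474)
solve A·x = −loads:
  F[0-1] = +3305.3085 N (tension)
  F[0-2] = +3016.5547 N (tension)
  F[1-2] = -3736.0547 N (compression)
  F[1-3] = +1952.6754 N (tension)
  F[2-3] = +3756.9363 N (tension)
  F[2-4] = +978.7748 N (tension)
  F[3-4] = -3225.9296 N (compression)
  F[3-5] = +2072.5171 N (tension)
  F[4-5] = -209.7943 N (compression)
  Rx@0 = -3940.4500 N
  Ry@0 = -3173.5598 N
  Ry@4 = +3250.4398 N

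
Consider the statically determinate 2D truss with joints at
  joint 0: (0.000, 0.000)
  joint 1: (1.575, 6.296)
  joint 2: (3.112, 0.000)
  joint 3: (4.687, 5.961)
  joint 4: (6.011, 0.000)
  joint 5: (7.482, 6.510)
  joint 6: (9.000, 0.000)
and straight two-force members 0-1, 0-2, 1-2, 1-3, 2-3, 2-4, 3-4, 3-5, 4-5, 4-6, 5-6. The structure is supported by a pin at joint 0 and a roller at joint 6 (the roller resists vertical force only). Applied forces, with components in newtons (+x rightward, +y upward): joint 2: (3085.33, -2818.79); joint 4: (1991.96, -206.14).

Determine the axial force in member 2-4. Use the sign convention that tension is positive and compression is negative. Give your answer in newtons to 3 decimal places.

2751.002

N=7 nodes, M=11 members, R=3 reactions → 2N=14, M+R=14
member 0 (0-1): L=6.4900, (cx,cy)=(0.2427,0.9701)
member 1 (0-2): L=3.1120, (cx,cy)=(1.0000,0.0000)
member 2 (1-2): L=6.4809, (cx,cy)=(0.2372,-0.9715)
member 3 (1-3): L=3.1300, (cx,cy)=(0.9943,-0.1070)
member 4 (2-3): L=6.1656, (cx,cy)=(0.2555,0.9668)
member 5 (2-4): L=2.8990, (cx,cy)=(1.0000,0.0000)
member 6 (3-4): L=6.1063, (cx,cy)=(0.2168,-0.9762)
member 7 (3-5): L=2.8484, (cx,cy)=(0.9813,0.1927)
member 8 (4-5): L=6.6741, (cx,cy)=(0.2204,0.9754)
member 9 (4-6): L=2.9890, (cx,cy)=(1.0000,0.0000)
member 10 (5-6): L=6.6846, (cx,cy)=(0.2271,-0.9739)
solve A·x = −loads:
  F[0-1] = -1971.5124 N (compression)
  F[0-2] = +5555.7379 N (tension)
  F[1-2] = +2076.3236 N (tension)
  F[1-3] = -976.4750 N (compression)
  F[2-3] = +829.2136 N (tension)
  F[2-4] = +2751.0024 N (tension)
  F[3-4] = -1035.8330 N (compression)
  F[3-5] = -544.6588 N (compression)
  F[4-5] = +1248.0210 N (tension)
  F[4-6] = +259.3783 N (tension)
  F[5-6] = -1142.1942 N (compression)
  Rx@0 = -5077.2900 N
  Ry@0 = +1912.5764 N
  Ry@6 = +1112.3536 N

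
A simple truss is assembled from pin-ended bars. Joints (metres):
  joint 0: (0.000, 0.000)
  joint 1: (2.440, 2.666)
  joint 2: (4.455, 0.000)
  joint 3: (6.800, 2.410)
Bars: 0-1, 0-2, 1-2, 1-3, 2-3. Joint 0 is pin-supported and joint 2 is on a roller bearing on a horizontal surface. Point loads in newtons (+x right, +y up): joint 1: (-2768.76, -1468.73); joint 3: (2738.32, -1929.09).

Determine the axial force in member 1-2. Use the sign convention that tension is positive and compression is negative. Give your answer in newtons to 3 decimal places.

-2382.429

N=4 nodes, M=5 members, R=3 reactions → 2N=8, M+R=8
member 0 (0-1): L=3.6140, (cx,cy)=(0.6751,0.7377)
member 1 (0-2): L=4.4550, (cx,cy)=(1.0000,0.0000)
member 2 (1-2): L=3.3418, (cx,cy)=(0.6030,-0.7978)
member 3 (1-3): L=4.3675, (cx,cy)=(0.9983,-0.0586)
member 4 (2-3): L=3.3626, (cx,cy)=(0.6974,0.7167)
solve A·x = −loads:
  F[0-1] = +237.9711 N (tension)
  F[0-2] = -191.1057 N (compression)
  F[1-2] = -2382.4292 N (compression)
  F[1-3] = +4373.4649 N (tension)
  F[2-3] = -2333.9295 N (compression)
  Rx@0 = +30.4400 N
  Ry@0 = -175.5471 N
  Ry@2 = +3573.3671 N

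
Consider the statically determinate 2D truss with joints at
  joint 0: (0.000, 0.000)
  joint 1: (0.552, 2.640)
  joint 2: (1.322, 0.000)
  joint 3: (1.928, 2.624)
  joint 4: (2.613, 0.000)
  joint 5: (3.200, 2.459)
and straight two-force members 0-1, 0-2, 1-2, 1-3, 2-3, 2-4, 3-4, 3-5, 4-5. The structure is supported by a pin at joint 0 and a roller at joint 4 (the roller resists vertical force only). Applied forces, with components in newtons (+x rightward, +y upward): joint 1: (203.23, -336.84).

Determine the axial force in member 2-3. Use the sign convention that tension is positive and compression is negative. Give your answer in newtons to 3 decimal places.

282.146

N=6 nodes, M=9 members, R=3 reactions → 2N=12, M+R=12
member 0 (0-1): L=2.6971, (cx,cy)=(0.2047,0.9788)
member 1 (0-2): L=1.3220, (cx,cy)=(1.0000,0.0000)
member 2 (1-2): L=2.7500, (cx,cy)=(0.2800,-0.9600)
member 3 (1-3): L=1.3761, (cx,cy)=(0.9999,-0.0116)
member 4 (2-3): L=2.6931, (cx,cy)=(0.2250,0.9744)
member 5 (2-4): L=1.2910, (cx,cy)=(1.0000,0.0000)
member 6 (3-4): L=2.7119, (cx,cy)=(0.2526,-0.9676)
member 7 (3-5): L=1.2827, (cx,cy)=(0.9917,-0.1286)
member 8 (4-5): L=2.5281, (cx,cy)=(0.2322,0.9727)
solve A·x = −loads:
  F[0-1] = -61.6573 N (compression)
  F[0-2] = +215.8491 N (tension)
  F[1-2] = -286.3650 N (compression)
  F[1-3] = -135.6761 N (compression)
  F[2-3] = +282.1464 N (tension)
  F[2-4] = +72.1777 N (tension)
  F[3-4] = -285.7537 N (compression)
  F[3-5] = +0.0000 N (tension)
  F[4-5] = -0.0000 N (compression)
  Rx@0 = -203.2300 N
  Ry@0 = +60.3521 N
  Ry@4 = +276.4879 N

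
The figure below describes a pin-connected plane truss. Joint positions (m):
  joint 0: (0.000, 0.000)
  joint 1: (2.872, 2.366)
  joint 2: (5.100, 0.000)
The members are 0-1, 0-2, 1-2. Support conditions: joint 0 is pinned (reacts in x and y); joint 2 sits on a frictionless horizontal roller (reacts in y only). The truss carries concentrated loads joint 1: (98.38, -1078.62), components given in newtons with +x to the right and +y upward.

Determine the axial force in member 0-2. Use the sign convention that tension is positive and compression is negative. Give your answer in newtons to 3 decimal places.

N=3 nodes, M=3 members, R=3 reactions → 2N=6, M+R=6
member 0 (0-1): L=3.7211, (cx,cy)=(0.7718,0.6358)
member 1 (0-2): L=5.1000, (cx,cy)=(1.0000,0.0000)
member 2 (1-2): L=3.2499, (cx,cy)=(0.6856,-0.7280)
solve A·x = −loads:
  F[0-1] = -669.3018 N (compression)
  F[0-2] = +614.9616 N (tension)
  F[1-2] = -897.0253 N (compression)
  Rx@0 = -98.3800 N
  Ry@0 = +425.5683 N
  Ry@2 = +653.0517 N

614.962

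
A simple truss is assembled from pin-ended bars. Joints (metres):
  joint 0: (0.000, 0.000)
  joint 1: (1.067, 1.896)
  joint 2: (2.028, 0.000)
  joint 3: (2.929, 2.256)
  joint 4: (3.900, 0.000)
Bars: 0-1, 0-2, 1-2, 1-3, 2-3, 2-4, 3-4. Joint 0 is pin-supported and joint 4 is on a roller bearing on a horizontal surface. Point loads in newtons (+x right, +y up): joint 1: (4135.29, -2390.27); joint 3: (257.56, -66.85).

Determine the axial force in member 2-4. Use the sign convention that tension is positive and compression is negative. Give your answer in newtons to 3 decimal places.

N=5 nodes, M=7 members, R=3 reactions → 2N=10, M+R=10
member 0 (0-1): L=2.1756, (cx,cy)=(0.4904,0.8715)
member 1 (0-2): L=2.0280, (cx,cy)=(1.0000,0.0000)
member 2 (1-2): L=2.1256, (cx,cy)=(0.4521,-0.8920)
member 3 (1-3): L=1.8965, (cx,cy)=(0.9818,0.1898)
member 4 (2-3): L=2.4293, (cx,cy)=(0.3709,0.9287)
member 5 (2-4): L=1.8720, (cx,cy)=(1.0000,0.0000)
member 6 (3-4): L=2.4561, (cx,cy)=(0.3953,-0.9185)
solve A·x = −loads:
  F[0-1] = +466.3519 N (tension)
  F[0-2] = +4164.1343 N (tension)
  F[1-2] = -3626.7805 N (compression)
  F[1-3] = -2308.8889 N (compression)
  F[2-3] = +3483.4246 N (tension)
  F[2-4] = +1232.4879 N (tension)
  F[3-4] = -3117.5086 N (compression)
  Rx@0 = -4392.8500 N
  Ry@0 = -406.4151 N
  Ry@4 = +2863.5351 N

1232.488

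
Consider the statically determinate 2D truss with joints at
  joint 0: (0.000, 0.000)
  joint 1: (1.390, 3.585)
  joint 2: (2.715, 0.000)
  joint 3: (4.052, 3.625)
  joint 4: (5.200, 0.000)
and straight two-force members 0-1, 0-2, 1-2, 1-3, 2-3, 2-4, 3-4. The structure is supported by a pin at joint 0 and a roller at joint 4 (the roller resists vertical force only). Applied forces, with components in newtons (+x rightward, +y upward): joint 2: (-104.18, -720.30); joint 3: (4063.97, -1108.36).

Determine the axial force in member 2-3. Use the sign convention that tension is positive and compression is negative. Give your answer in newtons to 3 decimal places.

3132.580

N=5 nodes, M=7 members, R=3 reactions → 2N=10, M+R=10
member 0 (0-1): L=3.8450, (cx,cy)=(0.3615,0.9324)
member 1 (0-2): L=2.7150, (cx,cy)=(1.0000,0.0000)
member 2 (1-2): L=3.8220, (cx,cy)=(0.3467,-0.9380)
member 3 (1-3): L=2.6623, (cx,cy)=(0.9999,0.0150)
member 4 (2-3): L=3.8637, (cx,cy)=(0.3460,0.9382)
member 5 (2-4): L=2.4850, (cx,cy)=(1.0000,0.0000)
member 6 (3-4): L=3.8024, (cx,cy)=(0.3019,-0.9533)
solve A·x = −loads:
  F[0-1] = +2406.9236 N (tension)
  F[0-2] = +3089.6756 N (tension)
  F[1-2] = -2365.4393 N (compression)
  F[1-3] = +1690.3442 N (tension)
  F[2-3] = +3132.5801 N (tension)
  F[2-4] = +1289.8149 N (tension)
  F[3-4] = -4272.1604 N (compression)
  Rx@0 = -3959.7900 N
  Ry@0 = -2244.1439 N
  Ry@4 = +4072.8039 N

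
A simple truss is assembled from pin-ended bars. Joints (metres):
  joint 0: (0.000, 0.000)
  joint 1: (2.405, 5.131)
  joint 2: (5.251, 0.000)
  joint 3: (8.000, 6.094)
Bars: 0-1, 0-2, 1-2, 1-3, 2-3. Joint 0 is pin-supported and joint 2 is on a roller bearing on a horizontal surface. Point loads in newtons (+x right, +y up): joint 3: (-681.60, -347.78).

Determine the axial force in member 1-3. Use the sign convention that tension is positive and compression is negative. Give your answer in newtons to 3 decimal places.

-577.251

N=4 nodes, M=5 members, R=3 reactions → 2N=8, M+R=8
member 0 (0-1): L=5.6667, (cx,cy)=(0.4244,0.9055)
member 1 (0-2): L=5.2510, (cx,cy)=(1.0000,0.0000)
member 2 (1-2): L=5.8674, (cx,cy)=(0.4850,-0.8745)
member 3 (1-3): L=5.6773, (cx,cy)=(0.9855,0.1696)
member 4 (2-3): L=6.6853, (cx,cy)=(0.4112,0.9115)
solve A·x = −loads:
  F[0-1] = -672.5296 N (compression)
  F[0-2] = -396.1708 N (compression)
  F[1-2] = +584.3880 N (tension)
  F[1-3] = -577.2513 N (compression)
  F[2-3] = -274.1106 N (compression)
  Rx@0 = +681.6000 N
  Ry@0 = +608.9551 N
  Ry@2 = -261.1751 N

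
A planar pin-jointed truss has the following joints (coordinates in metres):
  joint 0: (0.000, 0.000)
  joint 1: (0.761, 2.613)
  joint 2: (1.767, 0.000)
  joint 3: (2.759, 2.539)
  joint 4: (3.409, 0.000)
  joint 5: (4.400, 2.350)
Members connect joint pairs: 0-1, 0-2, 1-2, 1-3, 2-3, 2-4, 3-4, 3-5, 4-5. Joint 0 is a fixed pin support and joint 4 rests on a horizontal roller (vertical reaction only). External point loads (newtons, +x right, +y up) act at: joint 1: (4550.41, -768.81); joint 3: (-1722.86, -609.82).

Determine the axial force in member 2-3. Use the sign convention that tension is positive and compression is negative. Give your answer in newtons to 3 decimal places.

N=6 nodes, M=9 members, R=3 reactions → 2N=12, M+R=12
member 0 (0-1): L=2.7216, (cx,cy)=(0.2796,0.9601)
member 1 (0-2): L=1.7670, (cx,cy)=(1.0000,0.0000)
member 2 (1-2): L=2.8000, (cx,cy)=(0.3593,-0.9332)
member 3 (1-3): L=1.9994, (cx,cy)=(0.9993,-0.0370)
member 4 (2-3): L=2.7259, (cx,cy)=(0.3639,0.9314)
member 5 (2-4): L=1.6420, (cx,cy)=(1.0000,0.0000)
member 6 (3-4): L=2.6209, (cx,cy)=(0.2480,-0.9688)
member 7 (3-5): L=1.6518, (cx,cy)=(0.9934,-0.1144)
member 8 (4-5): L=2.5504, (cx,cy)=(0.3886,0.9214)
solve A·x = −loads:
  F[0-1] = +1553.2109 N (tension)
  F[0-2] = +2393.2427 N (tension)
  F[1-2] = -2291.0897 N (compression)
  F[1-3] = -3295.1944 N (compression)
  F[2-3] = +2295.5020 N (tension)
  F[2-4] = +734.7086 N (tension)
  F[3-4] = -2962.4375 N (compression)
  F[3-5] = -0.0000 N (tension)
  F[4-5] = +0.0000 N (tension)
  Rx@0 = -2827.5500 N
  Ry@0 = -1491.2549 N
  Ry@4 = +2869.8849 N

2295.502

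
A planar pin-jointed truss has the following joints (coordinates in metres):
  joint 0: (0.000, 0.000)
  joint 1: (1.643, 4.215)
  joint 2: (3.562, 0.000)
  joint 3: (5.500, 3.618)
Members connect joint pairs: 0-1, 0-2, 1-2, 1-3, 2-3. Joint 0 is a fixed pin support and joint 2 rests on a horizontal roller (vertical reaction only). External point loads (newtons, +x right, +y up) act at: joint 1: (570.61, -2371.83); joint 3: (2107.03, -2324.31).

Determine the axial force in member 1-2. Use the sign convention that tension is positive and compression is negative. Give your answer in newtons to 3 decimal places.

-6211.434

N=4 nodes, M=5 members, R=3 reactions → 2N=8, M+R=8
member 0 (0-1): L=4.5239, (cx,cy)=(0.3632,0.9317)
member 1 (0-2): L=3.5620, (cx,cy)=(1.0000,0.0000)
member 2 (1-2): L=4.6313, (cx,cy)=(0.4144,-0.9101)
member 3 (1-3): L=3.9029, (cx,cy)=(0.9882,-0.1530)
member 4 (2-3): L=4.1044, (cx,cy)=(0.4722,0.8815)
solve A·x = −loads:
  F[0-1] = +3007.5289 N (tension)
  F[0-2] = +1585.3591 N (tension)
  F[1-2] = -6211.4339 N (compression)
  F[1-3] = +3132.2761 N (tension)
  F[2-3] = -2093.2355 N (compression)
  Rx@0 = -2677.6400 N
  Ry@0 = -2802.1692 N
  Ry@2 = +7498.3092 N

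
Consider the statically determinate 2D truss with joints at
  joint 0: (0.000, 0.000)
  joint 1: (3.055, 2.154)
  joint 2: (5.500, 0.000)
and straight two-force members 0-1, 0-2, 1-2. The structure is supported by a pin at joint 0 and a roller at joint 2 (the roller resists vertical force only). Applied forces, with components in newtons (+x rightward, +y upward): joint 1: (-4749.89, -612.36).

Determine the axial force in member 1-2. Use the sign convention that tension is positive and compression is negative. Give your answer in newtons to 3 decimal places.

2299.535

N=3 nodes, M=3 members, R=3 reactions → 2N=6, M+R=6
member 0 (0-1): L=3.7380, (cx,cy)=(0.8173,0.5762)
member 1 (0-2): L=5.5000, (cx,cy)=(1.0000,0.0000)
member 2 (1-2): L=3.2585, (cx,cy)=(0.7503,-0.6610)
solve A·x = −loads:
  F[0-1] = -3700.6181 N (compression)
  F[0-2] = -1725.4521 N (compression)
  F[1-2] = +2299.5354 N (tension)
  Rx@0 = +4749.8900 N
  Ry@0 = +2132.4515 N
  Ry@2 = -1520.0915 N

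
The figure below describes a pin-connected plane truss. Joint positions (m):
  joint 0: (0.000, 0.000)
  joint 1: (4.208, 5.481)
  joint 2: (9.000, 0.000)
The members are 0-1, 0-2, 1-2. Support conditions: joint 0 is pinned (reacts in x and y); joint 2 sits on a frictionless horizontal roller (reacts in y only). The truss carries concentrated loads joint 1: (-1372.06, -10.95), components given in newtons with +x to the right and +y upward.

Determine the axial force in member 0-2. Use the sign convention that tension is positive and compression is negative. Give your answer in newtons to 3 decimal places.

N=3 nodes, M=3 members, R=3 reactions → 2N=6, M+R=6
member 0 (0-1): L=6.9100, (cx,cy)=(0.6090,0.7932)
member 1 (0-2): L=9.0000, (cx,cy)=(1.0000,0.0000)
member 2 (1-2): L=7.2804, (cx,cy)=(0.6582,-0.7528)
solve A·x = −loads:
  F[0-1] = -1060.7933 N (compression)
  F[0-2] = -726.0696 N (compression)
  F[1-2] = +1103.1087 N (tension)
  Rx@0 = +1372.0600 N
  Ry@0 = +841.4148 N
  Ry@2 = -830.4648 N

-726.070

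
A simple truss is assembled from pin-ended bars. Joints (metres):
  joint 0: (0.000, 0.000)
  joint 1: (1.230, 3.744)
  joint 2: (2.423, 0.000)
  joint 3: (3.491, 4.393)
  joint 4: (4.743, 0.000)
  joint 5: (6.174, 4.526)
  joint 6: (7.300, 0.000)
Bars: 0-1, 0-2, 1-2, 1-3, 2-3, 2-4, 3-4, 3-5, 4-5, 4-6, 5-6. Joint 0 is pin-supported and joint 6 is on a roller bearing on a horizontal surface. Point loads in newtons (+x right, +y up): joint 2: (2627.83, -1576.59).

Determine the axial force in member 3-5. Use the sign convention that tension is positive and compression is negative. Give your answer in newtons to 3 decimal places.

-300.718

N=7 nodes, M=11 members, R=3 reactions → 2N=14, M+R=14
member 0 (0-1): L=3.9409, (cx,cy)=(0.3121,0.9500)
member 1 (0-2): L=2.4230, (cx,cy)=(1.0000,0.0000)
member 2 (1-2): L=3.9295, (cx,cy)=(0.3036,-0.9528)
member 3 (1-3): L=2.3523, (cx,cy)=(0.9612,0.2759)
member 4 (2-3): L=4.5210, (cx,cy)=(0.2362,0.9717)
member 5 (2-4): L=2.3200, (cx,cy)=(1.0000,0.0000)
member 6 (3-4): L=4.5679, (cx,cy)=(0.2741,-0.9617)
member 7 (3-5): L=2.6863, (cx,cy)=(0.9988,0.0495)
member 8 (4-5): L=4.7468, (cx,cy)=(0.3015,0.9535)
member 9 (4-6): L=2.5570, (cx,cy)=(1.0000,0.0000)
member 10 (5-6): L=4.6640, (cx,cy)=(0.2414,-0.9704)
solve A·x = −loads:
  F[0-1] = -1108.6760 N (compression)
  F[0-2] = +2973.8633 N (tension)
  F[1-2] = +917.3233 N (tension)
  F[1-3] = -649.7546 N (compression)
  F[2-3] = +723.0299 N (tension)
  F[2-4] = +453.7317 N (tension)
  F[3-4] = -559.6173 N (compression)
  F[3-5] = -300.7178 N (compression)
  F[4-5] = +564.4464 N (tension)
  F[4-6] = +130.1887 N (tension)
  F[5-6] = -539.2497 N (compression)
  Rx@0 = -2627.8300 N
  Ry@0 = +1053.2917 N
  Ry@6 = +523.2983 N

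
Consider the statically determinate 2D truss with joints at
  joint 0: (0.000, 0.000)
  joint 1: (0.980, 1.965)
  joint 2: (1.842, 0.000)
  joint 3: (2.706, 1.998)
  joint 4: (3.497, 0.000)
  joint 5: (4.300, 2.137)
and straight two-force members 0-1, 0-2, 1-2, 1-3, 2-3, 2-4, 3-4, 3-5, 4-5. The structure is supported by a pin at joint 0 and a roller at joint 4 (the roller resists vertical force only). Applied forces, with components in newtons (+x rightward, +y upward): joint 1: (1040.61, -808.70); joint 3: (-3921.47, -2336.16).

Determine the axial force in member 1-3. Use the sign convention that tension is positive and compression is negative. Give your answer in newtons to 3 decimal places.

-3252.302

N=6 nodes, M=9 members, R=3 reactions → 2N=12, M+R=12
member 0 (0-1): L=2.1958, (cx,cy)=(0.4463,0.8949)
member 1 (0-2): L=1.8420, (cx,cy)=(1.0000,0.0000)
member 2 (1-2): L=2.1458, (cx,cy)=(0.4017,-0.9158)
member 3 (1-3): L=1.7263, (cx,cy)=(0.9998,0.0191)
member 4 (2-3): L=2.1768, (cx,cy)=(0.3969,0.9179)
member 5 (2-4): L=1.6550, (cx,cy)=(1.0000,0.0000)
member 6 (3-4): L=2.1489, (cx,cy)=(0.3681,-0.9298)
member 7 (3-5): L=1.6000, (cx,cy)=(0.9962,0.0869)
member 8 (4-5): L=2.2829, (cx,cy)=(0.3517,0.9361)
solve A·x = −loads:
  F[0-1] = -3091.2284 N (compression)
  F[0-2] = -1501.2369 N (compression)
  F[1-2] = +2069.7696 N (tension)
  F[1-3] = -3252.3018 N (compression)
  F[2-3] = -2065.0433 N (compression)
  F[2-4] = +149.8763 N (tension)
  F[3-4] = -407.1632 N (compression)
  F[3-5] = +0.0000 N (tension)
  F[4-5] = -0.0000 N (compression)
  Rx@0 = +2880.8600 N
  Ry@0 = +2766.2851 N
  Ry@4 = +378.5749 N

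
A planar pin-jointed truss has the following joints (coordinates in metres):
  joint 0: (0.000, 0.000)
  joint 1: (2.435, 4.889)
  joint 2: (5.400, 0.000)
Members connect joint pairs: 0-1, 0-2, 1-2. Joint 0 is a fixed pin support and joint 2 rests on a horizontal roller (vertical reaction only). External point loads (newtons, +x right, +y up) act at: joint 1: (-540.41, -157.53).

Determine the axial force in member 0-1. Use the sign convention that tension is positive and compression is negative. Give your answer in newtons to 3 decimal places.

N=3 nodes, M=3 members, R=3 reactions → 2N=6, M+R=6
member 0 (0-1): L=5.4618, (cx,cy)=(0.4458,0.8951)
member 1 (0-2): L=5.4000, (cx,cy)=(1.0000,0.0000)
member 2 (1-2): L=5.7178, (cx,cy)=(0.5186,-0.8550)
solve A·x = −loads:
  F[0-1] = -643.2273 N (compression)
  F[0-2] = -253.6454 N (compression)
  F[1-2] = +489.1401 N (tension)
  Rx@0 = +540.4100 N
  Ry@0 = +575.7668 N
  Ry@2 = -418.2368 N

-643.227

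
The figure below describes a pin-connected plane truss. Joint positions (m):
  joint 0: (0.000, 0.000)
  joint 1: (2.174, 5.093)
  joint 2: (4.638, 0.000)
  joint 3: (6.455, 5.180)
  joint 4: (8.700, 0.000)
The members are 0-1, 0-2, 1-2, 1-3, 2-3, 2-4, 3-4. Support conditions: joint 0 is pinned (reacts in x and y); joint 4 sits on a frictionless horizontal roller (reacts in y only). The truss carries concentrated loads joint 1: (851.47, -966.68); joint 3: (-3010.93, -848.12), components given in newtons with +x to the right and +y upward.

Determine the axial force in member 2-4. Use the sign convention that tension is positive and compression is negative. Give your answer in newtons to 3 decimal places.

-183.517

N=5 nodes, M=7 members, R=3 reactions → 2N=10, M+R=10
member 0 (0-1): L=5.5376, (cx,cy)=(0.3926,0.9197)
member 1 (0-2): L=4.6380, (cx,cy)=(1.0000,0.0000)
member 2 (1-2): L=5.6577, (cx,cy)=(0.4355,-0.9002)
member 3 (1-3): L=4.2819, (cx,cy)=(0.9998,0.0203)
member 4 (2-3): L=5.4894, (cx,cy)=(0.3310,0.9436)
member 5 (2-4): L=4.0620, (cx,cy)=(1.0000,0.0000)
member 6 (3-4): L=5.6456, (cx,cy)=(0.3977,-0.9175)
solve A·x = −loads:
  F[0-1] = -2433.6235 N (compression)
  F[0-2] = -1204.0452 N (compression)
  F[1-2] = +1358.4052 N (tension)
  F[1-3] = -2398.9792 N (compression)
  F[2-3] = -1295.8608 N (compression)
  F[2-4] = -183.5167 N (compression)
  F[3-4] = +461.4948 N (tension)
  Rx@0 = +2159.4600 N
  Ry@0 = +2238.2372 N
  Ry@4 = -423.4372 N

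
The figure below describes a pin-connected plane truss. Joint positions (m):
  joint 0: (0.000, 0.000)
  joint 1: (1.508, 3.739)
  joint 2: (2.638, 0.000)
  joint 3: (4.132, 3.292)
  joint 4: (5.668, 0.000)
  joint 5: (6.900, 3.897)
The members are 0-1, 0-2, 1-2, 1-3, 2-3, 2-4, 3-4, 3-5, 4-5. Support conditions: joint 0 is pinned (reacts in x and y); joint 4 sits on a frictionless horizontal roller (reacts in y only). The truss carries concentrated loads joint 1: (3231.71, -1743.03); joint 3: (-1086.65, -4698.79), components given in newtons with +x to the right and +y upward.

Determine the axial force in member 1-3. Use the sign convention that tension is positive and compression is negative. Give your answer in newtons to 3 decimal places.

-3686.548

N=6 nodes, M=9 members, R=3 reactions → 2N=12, M+R=12
member 0 (0-1): L=4.0316, (cx,cy)=(0.3740,0.9274)
member 1 (0-2): L=2.6380, (cx,cy)=(1.0000,0.0000)
member 2 (1-2): L=3.9060, (cx,cy)=(0.2893,-0.9572)
member 3 (1-3): L=2.6618, (cx,cy)=(0.9858,-0.1679)
member 4 (2-3): L=3.6151, (cx,cy)=(0.4133,0.9106)
member 5 (2-4): L=3.0300, (cx,cy)=(1.0000,0.0000)
member 6 (3-4): L=3.6327, (cx,cy)=(0.4228,-0.9062)
member 7 (3-5): L=2.8333, (cx,cy)=(0.9769,0.2135)
member 8 (4-5): L=4.0871, (cx,cy)=(0.3014,0.9535)
solve A·x = −loads:
  F[0-1] = -1134.2436 N (compression)
  F[0-2] = +2569.3132 N (tension)
  F[1-2] = -75.2491 N (compression)
  F[1-3] = -3686.5477 N (compression)
  F[2-3] = +79.1021 N (tension)
  F[2-4] = +2514.8540 N (tension)
  F[3-4] = -5947.7394 N (compression)
  F[3-5] = -0.0000 N (compression)
  F[4-5] = +0.0000 N (tension)
  Rx@0 = -2145.0600 N
  Ry@0 = +1051.9115 N
  Ry@4 = +5389.9085 N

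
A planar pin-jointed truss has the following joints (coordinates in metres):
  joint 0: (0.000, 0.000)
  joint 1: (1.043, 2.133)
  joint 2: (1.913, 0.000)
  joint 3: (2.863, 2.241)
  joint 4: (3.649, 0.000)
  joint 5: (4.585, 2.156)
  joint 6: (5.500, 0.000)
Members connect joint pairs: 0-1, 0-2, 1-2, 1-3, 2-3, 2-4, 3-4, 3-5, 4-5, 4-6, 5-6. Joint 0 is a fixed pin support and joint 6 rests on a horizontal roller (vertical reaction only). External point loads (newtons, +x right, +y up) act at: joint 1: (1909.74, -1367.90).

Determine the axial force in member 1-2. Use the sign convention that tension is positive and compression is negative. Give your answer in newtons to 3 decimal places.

-1185.251

N=7 nodes, M=11 members, R=3 reactions → 2N=14, M+R=14
member 0 (0-1): L=2.3744, (cx,cy)=(0.4393,0.8984)
member 1 (0-2): L=1.9130, (cx,cy)=(1.0000,0.0000)
member 2 (1-2): L=2.3036, (cx,cy)=(0.3777,-0.9259)
member 3 (1-3): L=1.8232, (cx,cy)=(0.9982,0.0592)
member 4 (2-3): L=2.4340, (cx,cy)=(0.3903,0.9207)
member 5 (2-4): L=1.7360, (cx,cy)=(1.0000,0.0000)
member 6 (3-4): L=2.3748, (cx,cy)=(0.3310,-0.9436)
member 7 (3-5): L=1.7241, (cx,cy)=(0.9988,-0.0493)
member 8 (4-5): L=2.3504, (cx,cy)=(0.3982,0.9173)
member 9 (4-6): L=1.8510, (cx,cy)=(1.0000,0.0000)
member 10 (5-6): L=2.3421, (cx,cy)=(0.3907,-0.9205)
solve A·x = −loads:
  F[0-1] = -409.4886 N (compression)
  F[0-2] = +2089.6194 N (tension)
  F[1-2] = -1185.2510 N (compression)
  F[1-3] = -1644.8750 N (compression)
  F[2-3] = +1192.0115 N (tension)
  F[2-4] = +1176.7486 N (tension)
  F[3-4] = -1015.7934 N (compression)
  F[3-5] = -841.5755 N (compression)
  F[4-5] = +1044.9788 N (tension)
  F[4-6] = +424.4121 N (tension)
  F[5-6] = -1086.3685 N (compression)
  Rx@0 = -1909.7400 N
  Ry@0 = +367.8645 N
  Ry@6 = +1000.0355 N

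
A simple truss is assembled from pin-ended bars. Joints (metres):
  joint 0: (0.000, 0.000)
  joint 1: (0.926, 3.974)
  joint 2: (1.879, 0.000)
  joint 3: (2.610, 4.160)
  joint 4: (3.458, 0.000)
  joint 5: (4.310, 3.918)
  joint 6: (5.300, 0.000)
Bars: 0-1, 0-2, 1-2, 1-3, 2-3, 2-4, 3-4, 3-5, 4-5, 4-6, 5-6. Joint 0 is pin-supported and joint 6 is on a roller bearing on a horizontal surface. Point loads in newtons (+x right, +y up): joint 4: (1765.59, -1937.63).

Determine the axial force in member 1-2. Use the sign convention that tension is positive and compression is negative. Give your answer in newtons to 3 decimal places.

657.278

N=7 nodes, M=11 members, R=3 reactions → 2N=14, M+R=14
member 0 (0-1): L=4.0805, (cx,cy)=(0.2269,0.9739)
member 1 (0-2): L=1.8790, (cx,cy)=(1.0000,0.0000)
member 2 (1-2): L=4.0867, (cx,cy)=(0.2332,-0.9724)
member 3 (1-3): L=1.6942, (cx,cy)=(0.9940,0.1098)
member 4 (2-3): L=4.2237, (cx,cy)=(0.1731,0.9849)
member 5 (2-4): L=1.5790, (cx,cy)=(1.0000,0.0000)
member 6 (3-4): L=4.2456, (cx,cy)=(0.1997,-0.9798)
member 7 (3-5): L=1.7171, (cx,cy)=(0.9900,-0.1409)
member 8 (4-5): L=4.0096, (cx,cy)=(0.2125,0.9772)
member 9 (4-6): L=1.8420, (cx,cy)=(1.0000,0.0000)
member 10 (5-6): L=4.0411, (cx,cy)=(0.2450,-0.9695)
solve A·x = −loads:
  F[0-1] = -691.4581 N (compression)
  F[0-2] = +1922.5062 N (tension)
  F[1-2] = +657.2783 N (tension)
  F[1-3] = -312.0779 N (compression)
  F[2-3] = -648.9497 N (compression)
  F[2-4] = +2188.0949 N (tension)
  F[3-4] = +771.0221 N (tension)
  F[3-5] = -582.3197 N (compression)
  F[4-5] = +1209.7724 N (tension)
  F[4-6] = +319.4411 N (tension)
  F[5-6] = -1303.9459 N (compression)
  Rx@0 = -1765.5900 N
  Ry@0 = +673.4178 N
  Ry@6 = +1264.2122 N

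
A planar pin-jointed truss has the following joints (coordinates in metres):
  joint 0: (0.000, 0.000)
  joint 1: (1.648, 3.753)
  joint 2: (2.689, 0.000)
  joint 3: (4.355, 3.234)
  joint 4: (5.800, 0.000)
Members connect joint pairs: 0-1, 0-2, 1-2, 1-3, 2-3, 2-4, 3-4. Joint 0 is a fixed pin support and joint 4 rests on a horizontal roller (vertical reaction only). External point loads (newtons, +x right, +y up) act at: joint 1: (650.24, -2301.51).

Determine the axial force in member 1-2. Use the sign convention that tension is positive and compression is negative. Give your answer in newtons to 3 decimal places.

N=5 nodes, M=7 members, R=3 reactions → 2N=10, M+R=10
member 0 (0-1): L=4.0989, (cx,cy)=(0.4021,0.9156)
member 1 (0-2): L=2.6890, (cx,cy)=(1.0000,0.0000)
member 2 (1-2): L=3.8947, (cx,cy)=(0.2673,-0.9636)
member 3 (1-3): L=2.7563, (cx,cy)=(0.9821,-0.1883)
member 4 (2-3): L=3.6379, (cx,cy)=(0.4580,0.8890)
member 5 (2-4): L=3.1110, (cx,cy)=(1.0000,0.0000)
member 6 (3-4): L=3.5421, (cx,cy)=(0.4079,-0.9130)
solve A·x = −loads:
  F[0-1] = -1339.8817 N (compression)
  F[0-2] = +1188.9527 N (tension)
  F[1-2] = -928.0695 N (compression)
  F[1-3] = -958.0293 N (compression)
  F[2-3] = +1005.9947 N (tension)
  F[2-4] = +480.1906 N (tension)
  F[3-4] = -1177.0962 N (compression)
  Rx@0 = -650.2400 N
  Ry@0 = +1226.8136 N
  Ry@4 = +1074.6964 N

-928.069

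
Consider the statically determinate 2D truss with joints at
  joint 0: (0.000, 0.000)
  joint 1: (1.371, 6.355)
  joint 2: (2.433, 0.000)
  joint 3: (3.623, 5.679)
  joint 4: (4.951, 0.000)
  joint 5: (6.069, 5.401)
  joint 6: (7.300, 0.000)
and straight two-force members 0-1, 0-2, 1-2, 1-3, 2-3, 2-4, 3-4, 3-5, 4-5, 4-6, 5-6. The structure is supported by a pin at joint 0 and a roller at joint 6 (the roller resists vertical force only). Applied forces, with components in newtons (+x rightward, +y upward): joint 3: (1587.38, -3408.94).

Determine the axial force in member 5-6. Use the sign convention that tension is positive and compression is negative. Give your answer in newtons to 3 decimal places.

N=7 nodes, M=11 members, R=3 reactions → 2N=14, M+R=14
member 0 (0-1): L=6.5012, (cx,cy)=(0.2109,0.9775)
member 1 (0-2): L=2.4330, (cx,cy)=(1.0000,0.0000)
member 2 (1-2): L=6.4431, (cx,cy)=(0.1648,-0.9863)
member 3 (1-3): L=2.3513, (cx,cy)=(0.9578,-0.2875)
member 4 (2-3): L=5.8023, (cx,cy)=(0.2051,0.9787)
member 5 (2-4): L=2.5180, (cx,cy)=(1.0000,0.0000)
member 6 (3-4): L=5.8322, (cx,cy)=(0.2277,-0.9737)
member 7 (3-5): L=2.4617, (cx,cy)=(0.9936,-0.1129)
member 8 (4-5): L=5.5155, (cx,cy)=(0.2027,0.9792)
member 9 (4-6): L=2.3490, (cx,cy)=(1.0000,0.0000)
member 10 (5-6): L=5.5395, (cx,cy)=(0.2222,-0.9750)
solve A·x = −loads:
  F[0-1] = -493.2770 N (compression)
  F[0-2] = +1691.4042 N (tension)
  F[1-2] = +548.0196 N (tension)
  F[1-3] = -202.9199 N (compression)
  F[2-3] = -552.2634 N (compression)
  F[2-4] = +1894.9961 N (tension)
  F[3-4] = -2860.5536 N (compression)
  F[3-5] = -1251.6513 N (compression)
  F[4-5] = +2844.4592 N (tension)
  F[4-6] = +667.0685 N (tension)
  F[5-6] = -3001.8132 N (compression)
  Rx@0 = -1587.3800 N
  Ry@0 = +482.1837 N
  Ry@6 = +2926.7563 N

-3001.813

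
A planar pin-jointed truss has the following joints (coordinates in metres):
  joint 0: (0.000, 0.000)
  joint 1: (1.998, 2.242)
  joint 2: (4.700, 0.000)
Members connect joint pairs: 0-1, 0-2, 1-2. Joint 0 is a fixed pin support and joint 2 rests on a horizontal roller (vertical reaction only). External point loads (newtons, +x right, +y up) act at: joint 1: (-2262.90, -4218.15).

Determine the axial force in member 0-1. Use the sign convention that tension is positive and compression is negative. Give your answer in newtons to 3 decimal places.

N=3 nodes, M=3 members, R=3 reactions → 2N=6, M+R=6
member 0 (0-1): L=3.0031, (cx,cy)=(0.6653,0.7466)
member 1 (0-2): L=4.7000, (cx,cy)=(1.0000,0.0000)
member 2 (1-2): L=3.5110, (cx,cy)=(0.7696,-0.6386)
solve A·x = −loads:
  F[0-1] = -4694.0929 N (compression)
  F[0-2] = +860.1460 N (tension)
  F[1-2] = -1117.6916 N (compression)
  Rx@0 = +2262.9000 N
  Ry@0 = +3504.4390 N
  Ry@2 = +713.7110 N

-4694.093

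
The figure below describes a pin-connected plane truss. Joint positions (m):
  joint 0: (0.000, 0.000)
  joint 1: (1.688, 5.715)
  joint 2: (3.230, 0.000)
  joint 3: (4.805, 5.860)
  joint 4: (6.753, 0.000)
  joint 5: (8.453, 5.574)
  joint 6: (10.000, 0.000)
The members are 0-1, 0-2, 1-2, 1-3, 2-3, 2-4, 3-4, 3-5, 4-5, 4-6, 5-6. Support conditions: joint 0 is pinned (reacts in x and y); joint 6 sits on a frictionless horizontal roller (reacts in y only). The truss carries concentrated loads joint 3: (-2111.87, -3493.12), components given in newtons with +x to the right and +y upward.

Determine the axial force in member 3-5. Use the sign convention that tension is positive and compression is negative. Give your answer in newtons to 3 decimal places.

N=7 nodes, M=11 members, R=3 reactions → 2N=14, M+R=14
member 0 (0-1): L=5.9591, (cx,cy)=(0.2833,0.9590)
member 1 (0-2): L=3.2300, (cx,cy)=(1.0000,0.0000)
member 2 (1-2): L=5.9194, (cx,cy)=(0.2605,-0.9655)
member 3 (1-3): L=3.1204, (cx,cy)=(0.9989,0.0465)
member 4 (2-3): L=6.0680, (cx,cy)=(0.2596,0.9657)
member 5 (2-4): L=3.5230, (cx,cy)=(1.0000,0.0000)
member 6 (3-4): L=6.1753, (cx,cy)=(0.3155,-0.9489)
member 7 (3-5): L=3.6592, (cx,cy)=(0.9969,-0.0782)
member 8 (4-5): L=5.8275, (cx,cy)=(0.2917,0.9565)
member 9 (4-6): L=3.2470, (cx,cy)=(1.0000,0.0000)
member 10 (5-6): L=5.7847, (cx,cy)=(0.2674,-0.9636)
solve A·x = −loads:
  F[0-1] = -3182.5855 N (compression)
  F[0-2] = -1210.3535 N (compression)
  F[1-2] = +3079.2949 N (tension)
  F[1-3] = -1705.5169 N (compression)
  F[2-3] = -3078.4871 N (compression)
  F[2-4] = +390.8558 N (tension)
  F[3-4] = -443.8873 N (compression)
  F[3-5] = -251.6010 N (compression)
  F[4-5] = +440.3784 N (tension)
  F[4-6] = +122.3635 N (tension)
  F[5-6] = -457.5537 N (compression)
  Rx@0 = +2111.8700 N
  Ry@0 = +3052.2317 N
  Ry@6 = +440.8883 N

-251.601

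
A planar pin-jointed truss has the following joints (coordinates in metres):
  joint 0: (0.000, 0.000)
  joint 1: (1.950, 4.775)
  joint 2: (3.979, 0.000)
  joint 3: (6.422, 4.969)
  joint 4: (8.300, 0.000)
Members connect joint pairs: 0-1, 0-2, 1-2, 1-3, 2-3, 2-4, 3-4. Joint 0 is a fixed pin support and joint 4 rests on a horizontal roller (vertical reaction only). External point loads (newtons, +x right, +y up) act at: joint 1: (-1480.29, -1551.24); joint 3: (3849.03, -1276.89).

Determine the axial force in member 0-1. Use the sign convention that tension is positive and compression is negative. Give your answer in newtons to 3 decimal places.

N=5 nodes, M=7 members, R=3 reactions → 2N=10, M+R=10
member 0 (0-1): L=5.1578, (cx,cy)=(0.3781,0.9258)
member 1 (0-2): L=3.9790, (cx,cy)=(1.0000,0.0000)
member 2 (1-2): L=5.1882, (cx,cy)=(0.3911,-0.9204)
member 3 (1-3): L=4.4762, (cx,cy)=(0.9991,0.0433)
member 4 (2-3): L=5.5371, (cx,cy)=(0.4412,0.8974)
member 5 (2-4): L=4.3210, (cx,cy)=(1.0000,0.0000)
member 6 (3-4): L=5.3120, (cx,cy)=(0.3535,-0.9354)
solve A·x = −loads:
  F[0-1] = -24.8476 N (compression)
  F[0-2] = +2378.1341 N (tension)
  F[1-2] = -1562.3522 N (compression)
  F[1-3] = +2083.8578 N (tension)
  F[2-3] = +1602.3106 N (tension)
  F[2-4] = +1060.1787 N (tension)
  F[3-4] = -2998.7854 N (compression)
  Rx@0 = -2368.7400 N
  Ry@0 = +23.0034 N
  Ry@4 = +2805.1266 N

-24.848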